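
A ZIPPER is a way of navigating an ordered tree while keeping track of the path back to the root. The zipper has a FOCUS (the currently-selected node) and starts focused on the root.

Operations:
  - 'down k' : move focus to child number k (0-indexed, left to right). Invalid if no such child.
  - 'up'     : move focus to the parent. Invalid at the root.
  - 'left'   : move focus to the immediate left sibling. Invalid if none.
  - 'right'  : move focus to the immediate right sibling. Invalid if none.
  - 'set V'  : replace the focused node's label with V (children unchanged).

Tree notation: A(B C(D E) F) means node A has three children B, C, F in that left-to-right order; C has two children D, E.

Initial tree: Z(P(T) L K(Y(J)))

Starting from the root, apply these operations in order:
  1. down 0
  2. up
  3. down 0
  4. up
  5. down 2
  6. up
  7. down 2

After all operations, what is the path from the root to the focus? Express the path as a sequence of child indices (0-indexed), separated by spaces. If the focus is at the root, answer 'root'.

Step 1 (down 0): focus=P path=0 depth=1 children=['T'] left=[] right=['L', 'K'] parent=Z
Step 2 (up): focus=Z path=root depth=0 children=['P', 'L', 'K'] (at root)
Step 3 (down 0): focus=P path=0 depth=1 children=['T'] left=[] right=['L', 'K'] parent=Z
Step 4 (up): focus=Z path=root depth=0 children=['P', 'L', 'K'] (at root)
Step 5 (down 2): focus=K path=2 depth=1 children=['Y'] left=['P', 'L'] right=[] parent=Z
Step 6 (up): focus=Z path=root depth=0 children=['P', 'L', 'K'] (at root)
Step 7 (down 2): focus=K path=2 depth=1 children=['Y'] left=['P', 'L'] right=[] parent=Z

Answer: 2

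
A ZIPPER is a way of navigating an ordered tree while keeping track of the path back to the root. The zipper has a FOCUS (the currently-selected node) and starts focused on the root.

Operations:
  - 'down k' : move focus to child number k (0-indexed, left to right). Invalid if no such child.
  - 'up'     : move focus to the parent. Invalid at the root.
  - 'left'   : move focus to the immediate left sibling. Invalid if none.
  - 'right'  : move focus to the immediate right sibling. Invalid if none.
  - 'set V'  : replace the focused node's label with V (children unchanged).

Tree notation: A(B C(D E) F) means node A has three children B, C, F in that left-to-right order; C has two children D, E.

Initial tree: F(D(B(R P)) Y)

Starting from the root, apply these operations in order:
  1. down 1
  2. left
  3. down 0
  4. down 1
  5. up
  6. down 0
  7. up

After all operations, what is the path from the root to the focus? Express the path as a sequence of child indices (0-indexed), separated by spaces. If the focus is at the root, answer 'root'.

Step 1 (down 1): focus=Y path=1 depth=1 children=[] left=['D'] right=[] parent=F
Step 2 (left): focus=D path=0 depth=1 children=['B'] left=[] right=['Y'] parent=F
Step 3 (down 0): focus=B path=0/0 depth=2 children=['R', 'P'] left=[] right=[] parent=D
Step 4 (down 1): focus=P path=0/0/1 depth=3 children=[] left=['R'] right=[] parent=B
Step 5 (up): focus=B path=0/0 depth=2 children=['R', 'P'] left=[] right=[] parent=D
Step 6 (down 0): focus=R path=0/0/0 depth=3 children=[] left=[] right=['P'] parent=B
Step 7 (up): focus=B path=0/0 depth=2 children=['R', 'P'] left=[] right=[] parent=D

Answer: 0 0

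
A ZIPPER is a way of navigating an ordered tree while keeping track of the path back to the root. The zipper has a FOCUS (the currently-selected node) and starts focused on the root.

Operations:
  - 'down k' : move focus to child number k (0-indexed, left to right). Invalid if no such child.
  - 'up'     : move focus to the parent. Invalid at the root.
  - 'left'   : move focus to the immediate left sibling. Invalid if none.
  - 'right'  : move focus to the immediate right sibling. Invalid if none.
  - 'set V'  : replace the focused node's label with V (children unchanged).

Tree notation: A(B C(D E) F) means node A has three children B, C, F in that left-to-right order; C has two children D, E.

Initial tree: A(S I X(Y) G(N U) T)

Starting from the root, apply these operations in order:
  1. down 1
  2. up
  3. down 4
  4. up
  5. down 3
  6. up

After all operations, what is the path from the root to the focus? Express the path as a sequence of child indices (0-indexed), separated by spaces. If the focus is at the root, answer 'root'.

Step 1 (down 1): focus=I path=1 depth=1 children=[] left=['S'] right=['X', 'G', 'T'] parent=A
Step 2 (up): focus=A path=root depth=0 children=['S', 'I', 'X', 'G', 'T'] (at root)
Step 3 (down 4): focus=T path=4 depth=1 children=[] left=['S', 'I', 'X', 'G'] right=[] parent=A
Step 4 (up): focus=A path=root depth=0 children=['S', 'I', 'X', 'G', 'T'] (at root)
Step 5 (down 3): focus=G path=3 depth=1 children=['N', 'U'] left=['S', 'I', 'X'] right=['T'] parent=A
Step 6 (up): focus=A path=root depth=0 children=['S', 'I', 'X', 'G', 'T'] (at root)

Answer: root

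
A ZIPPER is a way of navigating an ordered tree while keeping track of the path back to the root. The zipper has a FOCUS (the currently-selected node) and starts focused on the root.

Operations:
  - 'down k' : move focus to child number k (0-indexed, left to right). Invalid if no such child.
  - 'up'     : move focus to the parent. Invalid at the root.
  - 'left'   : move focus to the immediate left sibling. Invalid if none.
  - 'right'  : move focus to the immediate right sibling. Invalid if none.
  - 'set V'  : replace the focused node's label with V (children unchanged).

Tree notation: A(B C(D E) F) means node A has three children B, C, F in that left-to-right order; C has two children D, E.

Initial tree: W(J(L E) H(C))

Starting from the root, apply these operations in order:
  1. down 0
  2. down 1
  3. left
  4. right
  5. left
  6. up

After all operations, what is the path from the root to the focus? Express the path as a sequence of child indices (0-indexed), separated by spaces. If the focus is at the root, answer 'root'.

Answer: 0

Derivation:
Step 1 (down 0): focus=J path=0 depth=1 children=['L', 'E'] left=[] right=['H'] parent=W
Step 2 (down 1): focus=E path=0/1 depth=2 children=[] left=['L'] right=[] parent=J
Step 3 (left): focus=L path=0/0 depth=2 children=[] left=[] right=['E'] parent=J
Step 4 (right): focus=E path=0/1 depth=2 children=[] left=['L'] right=[] parent=J
Step 5 (left): focus=L path=0/0 depth=2 children=[] left=[] right=['E'] parent=J
Step 6 (up): focus=J path=0 depth=1 children=['L', 'E'] left=[] right=['H'] parent=W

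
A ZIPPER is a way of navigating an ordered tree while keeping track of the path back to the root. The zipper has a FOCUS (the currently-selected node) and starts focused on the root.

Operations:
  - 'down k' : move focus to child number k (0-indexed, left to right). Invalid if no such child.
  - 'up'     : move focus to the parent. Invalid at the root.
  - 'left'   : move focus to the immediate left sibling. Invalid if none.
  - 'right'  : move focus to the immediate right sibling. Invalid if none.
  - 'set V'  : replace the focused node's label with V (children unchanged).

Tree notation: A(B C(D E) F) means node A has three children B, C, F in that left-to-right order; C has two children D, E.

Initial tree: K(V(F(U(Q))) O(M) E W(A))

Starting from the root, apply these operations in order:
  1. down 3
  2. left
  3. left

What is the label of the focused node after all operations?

Step 1 (down 3): focus=W path=3 depth=1 children=['A'] left=['V', 'O', 'E'] right=[] parent=K
Step 2 (left): focus=E path=2 depth=1 children=[] left=['V', 'O'] right=['W'] parent=K
Step 3 (left): focus=O path=1 depth=1 children=['M'] left=['V'] right=['E', 'W'] parent=K

Answer: O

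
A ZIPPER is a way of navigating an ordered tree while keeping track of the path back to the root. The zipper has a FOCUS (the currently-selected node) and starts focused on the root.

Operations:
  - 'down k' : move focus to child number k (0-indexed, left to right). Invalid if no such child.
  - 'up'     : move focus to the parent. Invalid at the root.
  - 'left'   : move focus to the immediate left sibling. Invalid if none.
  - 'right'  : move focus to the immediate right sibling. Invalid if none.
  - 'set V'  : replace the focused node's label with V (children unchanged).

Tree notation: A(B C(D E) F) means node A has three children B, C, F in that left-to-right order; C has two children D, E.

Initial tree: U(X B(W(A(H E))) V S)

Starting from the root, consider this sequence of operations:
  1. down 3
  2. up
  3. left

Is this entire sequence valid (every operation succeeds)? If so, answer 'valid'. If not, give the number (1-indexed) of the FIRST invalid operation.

Step 1 (down 3): focus=S path=3 depth=1 children=[] left=['X', 'B', 'V'] right=[] parent=U
Step 2 (up): focus=U path=root depth=0 children=['X', 'B', 'V', 'S'] (at root)
Step 3 (left): INVALID

Answer: 3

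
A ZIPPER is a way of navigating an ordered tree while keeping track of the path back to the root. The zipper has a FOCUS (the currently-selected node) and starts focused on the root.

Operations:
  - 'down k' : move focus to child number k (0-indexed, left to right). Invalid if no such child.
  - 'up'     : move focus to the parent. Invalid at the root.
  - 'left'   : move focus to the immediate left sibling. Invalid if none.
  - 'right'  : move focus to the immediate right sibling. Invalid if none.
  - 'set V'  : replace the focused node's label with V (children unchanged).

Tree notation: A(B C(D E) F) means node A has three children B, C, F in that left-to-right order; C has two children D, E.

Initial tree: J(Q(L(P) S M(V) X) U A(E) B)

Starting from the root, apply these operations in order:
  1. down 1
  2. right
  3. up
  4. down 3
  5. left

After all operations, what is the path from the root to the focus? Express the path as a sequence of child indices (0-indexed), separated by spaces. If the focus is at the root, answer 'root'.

Step 1 (down 1): focus=U path=1 depth=1 children=[] left=['Q'] right=['A', 'B'] parent=J
Step 2 (right): focus=A path=2 depth=1 children=['E'] left=['Q', 'U'] right=['B'] parent=J
Step 3 (up): focus=J path=root depth=0 children=['Q', 'U', 'A', 'B'] (at root)
Step 4 (down 3): focus=B path=3 depth=1 children=[] left=['Q', 'U', 'A'] right=[] parent=J
Step 5 (left): focus=A path=2 depth=1 children=['E'] left=['Q', 'U'] right=['B'] parent=J

Answer: 2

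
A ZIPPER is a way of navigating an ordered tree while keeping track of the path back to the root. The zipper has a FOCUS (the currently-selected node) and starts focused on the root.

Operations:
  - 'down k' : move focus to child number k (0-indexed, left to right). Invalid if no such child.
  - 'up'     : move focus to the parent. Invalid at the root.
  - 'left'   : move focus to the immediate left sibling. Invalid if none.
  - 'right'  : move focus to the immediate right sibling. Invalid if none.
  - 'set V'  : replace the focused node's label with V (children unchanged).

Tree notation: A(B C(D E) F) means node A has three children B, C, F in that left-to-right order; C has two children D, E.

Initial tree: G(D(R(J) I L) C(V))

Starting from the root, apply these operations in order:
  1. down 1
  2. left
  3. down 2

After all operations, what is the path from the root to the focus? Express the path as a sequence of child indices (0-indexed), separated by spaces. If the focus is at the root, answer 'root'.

Answer: 0 2

Derivation:
Step 1 (down 1): focus=C path=1 depth=1 children=['V'] left=['D'] right=[] parent=G
Step 2 (left): focus=D path=0 depth=1 children=['R', 'I', 'L'] left=[] right=['C'] parent=G
Step 3 (down 2): focus=L path=0/2 depth=2 children=[] left=['R', 'I'] right=[] parent=D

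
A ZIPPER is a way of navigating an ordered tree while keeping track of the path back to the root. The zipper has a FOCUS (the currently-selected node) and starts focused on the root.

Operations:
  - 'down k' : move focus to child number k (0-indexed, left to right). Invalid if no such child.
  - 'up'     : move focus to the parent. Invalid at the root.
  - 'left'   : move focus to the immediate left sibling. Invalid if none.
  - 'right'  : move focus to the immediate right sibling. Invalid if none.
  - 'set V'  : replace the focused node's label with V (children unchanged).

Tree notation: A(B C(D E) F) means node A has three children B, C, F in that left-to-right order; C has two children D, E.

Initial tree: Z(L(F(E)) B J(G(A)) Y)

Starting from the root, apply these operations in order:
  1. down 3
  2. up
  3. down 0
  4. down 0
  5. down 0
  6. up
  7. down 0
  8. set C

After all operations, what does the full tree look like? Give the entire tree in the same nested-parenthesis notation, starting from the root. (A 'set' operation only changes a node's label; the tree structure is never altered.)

Step 1 (down 3): focus=Y path=3 depth=1 children=[] left=['L', 'B', 'J'] right=[] parent=Z
Step 2 (up): focus=Z path=root depth=0 children=['L', 'B', 'J', 'Y'] (at root)
Step 3 (down 0): focus=L path=0 depth=1 children=['F'] left=[] right=['B', 'J', 'Y'] parent=Z
Step 4 (down 0): focus=F path=0/0 depth=2 children=['E'] left=[] right=[] parent=L
Step 5 (down 0): focus=E path=0/0/0 depth=3 children=[] left=[] right=[] parent=F
Step 6 (up): focus=F path=0/0 depth=2 children=['E'] left=[] right=[] parent=L
Step 7 (down 0): focus=E path=0/0/0 depth=3 children=[] left=[] right=[] parent=F
Step 8 (set C): focus=C path=0/0/0 depth=3 children=[] left=[] right=[] parent=F

Answer: Z(L(F(C)) B J(G(A)) Y)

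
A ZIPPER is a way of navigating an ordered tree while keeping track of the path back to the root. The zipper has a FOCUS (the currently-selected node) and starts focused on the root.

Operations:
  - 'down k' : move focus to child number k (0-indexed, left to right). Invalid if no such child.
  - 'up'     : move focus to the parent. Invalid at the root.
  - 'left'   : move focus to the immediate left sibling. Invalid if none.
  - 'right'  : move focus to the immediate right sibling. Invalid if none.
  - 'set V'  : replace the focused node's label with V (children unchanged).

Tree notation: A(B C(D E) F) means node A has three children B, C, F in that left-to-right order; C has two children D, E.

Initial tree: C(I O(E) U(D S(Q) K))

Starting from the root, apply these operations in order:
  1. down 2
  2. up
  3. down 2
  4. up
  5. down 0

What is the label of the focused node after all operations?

Answer: I

Derivation:
Step 1 (down 2): focus=U path=2 depth=1 children=['D', 'S', 'K'] left=['I', 'O'] right=[] parent=C
Step 2 (up): focus=C path=root depth=0 children=['I', 'O', 'U'] (at root)
Step 3 (down 2): focus=U path=2 depth=1 children=['D', 'S', 'K'] left=['I', 'O'] right=[] parent=C
Step 4 (up): focus=C path=root depth=0 children=['I', 'O', 'U'] (at root)
Step 5 (down 0): focus=I path=0 depth=1 children=[] left=[] right=['O', 'U'] parent=C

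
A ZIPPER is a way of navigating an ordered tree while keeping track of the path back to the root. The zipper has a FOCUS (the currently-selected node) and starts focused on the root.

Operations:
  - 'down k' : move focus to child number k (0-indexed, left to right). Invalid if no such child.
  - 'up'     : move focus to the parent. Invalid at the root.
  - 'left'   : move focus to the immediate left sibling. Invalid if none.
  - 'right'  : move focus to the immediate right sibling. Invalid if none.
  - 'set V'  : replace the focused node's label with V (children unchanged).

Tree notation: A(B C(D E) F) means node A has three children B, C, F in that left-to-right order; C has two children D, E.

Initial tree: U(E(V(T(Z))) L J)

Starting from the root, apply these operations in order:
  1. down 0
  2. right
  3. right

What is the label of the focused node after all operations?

Answer: J

Derivation:
Step 1 (down 0): focus=E path=0 depth=1 children=['V'] left=[] right=['L', 'J'] parent=U
Step 2 (right): focus=L path=1 depth=1 children=[] left=['E'] right=['J'] parent=U
Step 3 (right): focus=J path=2 depth=1 children=[] left=['E', 'L'] right=[] parent=U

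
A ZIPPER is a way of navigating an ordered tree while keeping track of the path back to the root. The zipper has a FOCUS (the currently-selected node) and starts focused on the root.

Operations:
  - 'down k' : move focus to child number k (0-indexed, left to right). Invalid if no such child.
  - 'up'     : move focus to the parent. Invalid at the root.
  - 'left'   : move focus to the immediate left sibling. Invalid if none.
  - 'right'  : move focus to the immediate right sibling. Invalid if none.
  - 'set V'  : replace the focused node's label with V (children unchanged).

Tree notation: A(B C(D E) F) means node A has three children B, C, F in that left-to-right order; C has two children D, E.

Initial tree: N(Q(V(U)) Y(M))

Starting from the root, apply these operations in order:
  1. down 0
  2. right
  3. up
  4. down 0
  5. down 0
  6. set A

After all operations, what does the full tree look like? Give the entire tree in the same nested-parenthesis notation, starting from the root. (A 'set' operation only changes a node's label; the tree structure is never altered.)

Answer: N(Q(A(U)) Y(M))

Derivation:
Step 1 (down 0): focus=Q path=0 depth=1 children=['V'] left=[] right=['Y'] parent=N
Step 2 (right): focus=Y path=1 depth=1 children=['M'] left=['Q'] right=[] parent=N
Step 3 (up): focus=N path=root depth=0 children=['Q', 'Y'] (at root)
Step 4 (down 0): focus=Q path=0 depth=1 children=['V'] left=[] right=['Y'] parent=N
Step 5 (down 0): focus=V path=0/0 depth=2 children=['U'] left=[] right=[] parent=Q
Step 6 (set A): focus=A path=0/0 depth=2 children=['U'] left=[] right=[] parent=Q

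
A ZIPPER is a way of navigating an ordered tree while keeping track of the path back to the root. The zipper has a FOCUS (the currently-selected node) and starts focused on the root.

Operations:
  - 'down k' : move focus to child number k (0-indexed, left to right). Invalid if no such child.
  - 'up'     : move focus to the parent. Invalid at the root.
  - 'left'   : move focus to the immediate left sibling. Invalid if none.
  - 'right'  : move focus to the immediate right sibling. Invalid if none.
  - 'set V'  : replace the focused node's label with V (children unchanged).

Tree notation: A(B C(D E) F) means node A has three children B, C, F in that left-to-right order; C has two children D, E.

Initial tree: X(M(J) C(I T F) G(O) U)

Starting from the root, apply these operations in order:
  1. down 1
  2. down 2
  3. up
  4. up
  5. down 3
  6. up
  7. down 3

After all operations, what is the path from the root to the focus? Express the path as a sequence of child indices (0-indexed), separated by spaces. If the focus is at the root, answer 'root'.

Answer: 3

Derivation:
Step 1 (down 1): focus=C path=1 depth=1 children=['I', 'T', 'F'] left=['M'] right=['G', 'U'] parent=X
Step 2 (down 2): focus=F path=1/2 depth=2 children=[] left=['I', 'T'] right=[] parent=C
Step 3 (up): focus=C path=1 depth=1 children=['I', 'T', 'F'] left=['M'] right=['G', 'U'] parent=X
Step 4 (up): focus=X path=root depth=0 children=['M', 'C', 'G', 'U'] (at root)
Step 5 (down 3): focus=U path=3 depth=1 children=[] left=['M', 'C', 'G'] right=[] parent=X
Step 6 (up): focus=X path=root depth=0 children=['M', 'C', 'G', 'U'] (at root)
Step 7 (down 3): focus=U path=3 depth=1 children=[] left=['M', 'C', 'G'] right=[] parent=X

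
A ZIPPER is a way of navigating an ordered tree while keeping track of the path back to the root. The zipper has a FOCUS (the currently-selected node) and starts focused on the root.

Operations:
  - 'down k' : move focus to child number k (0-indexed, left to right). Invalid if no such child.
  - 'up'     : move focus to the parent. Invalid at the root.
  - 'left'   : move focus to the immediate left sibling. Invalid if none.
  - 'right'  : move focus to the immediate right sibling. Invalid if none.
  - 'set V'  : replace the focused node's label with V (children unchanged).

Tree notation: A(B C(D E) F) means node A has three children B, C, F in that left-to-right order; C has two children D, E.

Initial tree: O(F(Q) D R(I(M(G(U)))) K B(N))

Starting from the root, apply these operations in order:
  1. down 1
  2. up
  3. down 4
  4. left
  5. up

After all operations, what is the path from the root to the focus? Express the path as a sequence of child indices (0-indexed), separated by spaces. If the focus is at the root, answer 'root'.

Answer: root

Derivation:
Step 1 (down 1): focus=D path=1 depth=1 children=[] left=['F'] right=['R', 'K', 'B'] parent=O
Step 2 (up): focus=O path=root depth=0 children=['F', 'D', 'R', 'K', 'B'] (at root)
Step 3 (down 4): focus=B path=4 depth=1 children=['N'] left=['F', 'D', 'R', 'K'] right=[] parent=O
Step 4 (left): focus=K path=3 depth=1 children=[] left=['F', 'D', 'R'] right=['B'] parent=O
Step 5 (up): focus=O path=root depth=0 children=['F', 'D', 'R', 'K', 'B'] (at root)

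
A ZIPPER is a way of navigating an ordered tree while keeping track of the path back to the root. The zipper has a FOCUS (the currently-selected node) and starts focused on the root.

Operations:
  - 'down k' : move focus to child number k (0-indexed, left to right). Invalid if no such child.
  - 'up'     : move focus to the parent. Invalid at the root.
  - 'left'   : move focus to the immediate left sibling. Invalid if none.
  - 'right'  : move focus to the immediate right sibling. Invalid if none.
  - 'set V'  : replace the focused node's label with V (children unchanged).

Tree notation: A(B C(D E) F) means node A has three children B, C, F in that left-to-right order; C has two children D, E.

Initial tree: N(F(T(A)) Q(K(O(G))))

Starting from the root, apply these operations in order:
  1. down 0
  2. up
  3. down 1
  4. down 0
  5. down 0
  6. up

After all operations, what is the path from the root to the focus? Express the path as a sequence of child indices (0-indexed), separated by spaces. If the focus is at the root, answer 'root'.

Answer: 1 0

Derivation:
Step 1 (down 0): focus=F path=0 depth=1 children=['T'] left=[] right=['Q'] parent=N
Step 2 (up): focus=N path=root depth=0 children=['F', 'Q'] (at root)
Step 3 (down 1): focus=Q path=1 depth=1 children=['K'] left=['F'] right=[] parent=N
Step 4 (down 0): focus=K path=1/0 depth=2 children=['O'] left=[] right=[] parent=Q
Step 5 (down 0): focus=O path=1/0/0 depth=3 children=['G'] left=[] right=[] parent=K
Step 6 (up): focus=K path=1/0 depth=2 children=['O'] left=[] right=[] parent=Q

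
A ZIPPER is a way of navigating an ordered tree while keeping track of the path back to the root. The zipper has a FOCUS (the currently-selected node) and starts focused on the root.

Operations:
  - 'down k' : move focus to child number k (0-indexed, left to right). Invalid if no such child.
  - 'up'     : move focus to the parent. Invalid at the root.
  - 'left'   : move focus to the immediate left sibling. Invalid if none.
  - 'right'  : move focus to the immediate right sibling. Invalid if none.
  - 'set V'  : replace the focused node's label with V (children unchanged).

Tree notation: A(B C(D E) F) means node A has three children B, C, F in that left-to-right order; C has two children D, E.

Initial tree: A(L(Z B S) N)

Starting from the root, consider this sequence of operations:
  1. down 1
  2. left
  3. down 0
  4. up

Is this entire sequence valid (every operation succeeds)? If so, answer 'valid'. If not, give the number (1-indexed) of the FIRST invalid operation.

Step 1 (down 1): focus=N path=1 depth=1 children=[] left=['L'] right=[] parent=A
Step 2 (left): focus=L path=0 depth=1 children=['Z', 'B', 'S'] left=[] right=['N'] parent=A
Step 3 (down 0): focus=Z path=0/0 depth=2 children=[] left=[] right=['B', 'S'] parent=L
Step 4 (up): focus=L path=0 depth=1 children=['Z', 'B', 'S'] left=[] right=['N'] parent=A

Answer: valid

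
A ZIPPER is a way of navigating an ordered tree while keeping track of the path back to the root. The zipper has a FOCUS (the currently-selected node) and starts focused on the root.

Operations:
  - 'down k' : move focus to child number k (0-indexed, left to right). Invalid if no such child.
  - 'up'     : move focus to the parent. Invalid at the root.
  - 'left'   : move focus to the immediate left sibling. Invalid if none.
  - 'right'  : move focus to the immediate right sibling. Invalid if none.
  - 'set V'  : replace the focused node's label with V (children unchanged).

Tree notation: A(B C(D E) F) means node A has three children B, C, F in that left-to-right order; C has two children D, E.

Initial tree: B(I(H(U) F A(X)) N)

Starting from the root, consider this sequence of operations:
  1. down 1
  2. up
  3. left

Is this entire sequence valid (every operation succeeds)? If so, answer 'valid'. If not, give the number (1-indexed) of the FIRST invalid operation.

Answer: 3

Derivation:
Step 1 (down 1): focus=N path=1 depth=1 children=[] left=['I'] right=[] parent=B
Step 2 (up): focus=B path=root depth=0 children=['I', 'N'] (at root)
Step 3 (left): INVALID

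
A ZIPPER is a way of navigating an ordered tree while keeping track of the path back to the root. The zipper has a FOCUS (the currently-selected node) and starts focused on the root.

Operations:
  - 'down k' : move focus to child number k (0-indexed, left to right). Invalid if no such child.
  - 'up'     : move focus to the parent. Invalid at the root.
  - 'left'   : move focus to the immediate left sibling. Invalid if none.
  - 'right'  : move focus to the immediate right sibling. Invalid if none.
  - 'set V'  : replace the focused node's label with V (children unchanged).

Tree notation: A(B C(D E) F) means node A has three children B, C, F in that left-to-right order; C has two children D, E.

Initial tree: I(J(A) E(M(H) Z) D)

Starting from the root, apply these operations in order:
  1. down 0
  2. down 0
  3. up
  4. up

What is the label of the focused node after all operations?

Answer: I

Derivation:
Step 1 (down 0): focus=J path=0 depth=1 children=['A'] left=[] right=['E', 'D'] parent=I
Step 2 (down 0): focus=A path=0/0 depth=2 children=[] left=[] right=[] parent=J
Step 3 (up): focus=J path=0 depth=1 children=['A'] left=[] right=['E', 'D'] parent=I
Step 4 (up): focus=I path=root depth=0 children=['J', 'E', 'D'] (at root)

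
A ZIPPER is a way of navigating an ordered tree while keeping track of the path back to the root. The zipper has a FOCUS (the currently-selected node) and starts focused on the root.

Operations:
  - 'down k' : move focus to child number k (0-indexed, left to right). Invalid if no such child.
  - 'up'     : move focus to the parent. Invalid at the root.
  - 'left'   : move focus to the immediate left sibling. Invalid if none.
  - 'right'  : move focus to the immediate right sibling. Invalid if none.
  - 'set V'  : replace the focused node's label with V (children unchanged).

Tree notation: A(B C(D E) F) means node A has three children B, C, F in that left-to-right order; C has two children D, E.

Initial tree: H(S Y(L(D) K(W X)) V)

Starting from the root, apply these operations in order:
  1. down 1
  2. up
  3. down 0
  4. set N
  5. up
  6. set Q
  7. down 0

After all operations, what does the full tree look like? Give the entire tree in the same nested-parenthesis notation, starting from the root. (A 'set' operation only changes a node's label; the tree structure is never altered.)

Answer: Q(N Y(L(D) K(W X)) V)

Derivation:
Step 1 (down 1): focus=Y path=1 depth=1 children=['L', 'K'] left=['S'] right=['V'] parent=H
Step 2 (up): focus=H path=root depth=0 children=['S', 'Y', 'V'] (at root)
Step 3 (down 0): focus=S path=0 depth=1 children=[] left=[] right=['Y', 'V'] parent=H
Step 4 (set N): focus=N path=0 depth=1 children=[] left=[] right=['Y', 'V'] parent=H
Step 5 (up): focus=H path=root depth=0 children=['N', 'Y', 'V'] (at root)
Step 6 (set Q): focus=Q path=root depth=0 children=['N', 'Y', 'V'] (at root)
Step 7 (down 0): focus=N path=0 depth=1 children=[] left=[] right=['Y', 'V'] parent=Q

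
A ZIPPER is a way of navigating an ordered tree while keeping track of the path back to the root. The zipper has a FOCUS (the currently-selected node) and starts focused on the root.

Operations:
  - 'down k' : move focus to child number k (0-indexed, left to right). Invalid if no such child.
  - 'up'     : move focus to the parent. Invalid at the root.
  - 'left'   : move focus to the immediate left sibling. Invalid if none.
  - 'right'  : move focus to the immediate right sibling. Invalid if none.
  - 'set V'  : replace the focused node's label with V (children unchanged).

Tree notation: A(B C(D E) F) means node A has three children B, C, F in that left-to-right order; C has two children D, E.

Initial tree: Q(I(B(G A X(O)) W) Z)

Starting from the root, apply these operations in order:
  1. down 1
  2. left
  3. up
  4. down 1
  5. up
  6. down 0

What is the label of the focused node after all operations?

Step 1 (down 1): focus=Z path=1 depth=1 children=[] left=['I'] right=[] parent=Q
Step 2 (left): focus=I path=0 depth=1 children=['B', 'W'] left=[] right=['Z'] parent=Q
Step 3 (up): focus=Q path=root depth=0 children=['I', 'Z'] (at root)
Step 4 (down 1): focus=Z path=1 depth=1 children=[] left=['I'] right=[] parent=Q
Step 5 (up): focus=Q path=root depth=0 children=['I', 'Z'] (at root)
Step 6 (down 0): focus=I path=0 depth=1 children=['B', 'W'] left=[] right=['Z'] parent=Q

Answer: I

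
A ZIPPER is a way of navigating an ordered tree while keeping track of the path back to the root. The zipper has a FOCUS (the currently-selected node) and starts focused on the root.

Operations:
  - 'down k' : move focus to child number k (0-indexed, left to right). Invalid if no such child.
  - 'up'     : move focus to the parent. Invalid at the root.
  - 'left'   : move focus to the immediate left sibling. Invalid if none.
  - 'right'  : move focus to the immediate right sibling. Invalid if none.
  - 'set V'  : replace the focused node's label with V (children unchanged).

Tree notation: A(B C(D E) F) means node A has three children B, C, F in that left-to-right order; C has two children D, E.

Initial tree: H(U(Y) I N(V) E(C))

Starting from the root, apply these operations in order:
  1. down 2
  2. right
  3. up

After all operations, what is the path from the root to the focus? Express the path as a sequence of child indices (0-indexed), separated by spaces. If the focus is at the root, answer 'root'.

Step 1 (down 2): focus=N path=2 depth=1 children=['V'] left=['U', 'I'] right=['E'] parent=H
Step 2 (right): focus=E path=3 depth=1 children=['C'] left=['U', 'I', 'N'] right=[] parent=H
Step 3 (up): focus=H path=root depth=0 children=['U', 'I', 'N', 'E'] (at root)

Answer: root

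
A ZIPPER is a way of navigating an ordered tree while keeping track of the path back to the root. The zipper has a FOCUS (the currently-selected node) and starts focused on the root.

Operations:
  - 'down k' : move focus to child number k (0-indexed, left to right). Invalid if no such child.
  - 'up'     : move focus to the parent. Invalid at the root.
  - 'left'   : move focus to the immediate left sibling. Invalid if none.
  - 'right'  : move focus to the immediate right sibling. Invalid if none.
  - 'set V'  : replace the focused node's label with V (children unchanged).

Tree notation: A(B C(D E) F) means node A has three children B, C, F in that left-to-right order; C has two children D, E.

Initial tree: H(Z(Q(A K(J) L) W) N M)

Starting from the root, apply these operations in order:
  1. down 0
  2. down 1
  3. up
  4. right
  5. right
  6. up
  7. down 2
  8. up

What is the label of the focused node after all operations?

Step 1 (down 0): focus=Z path=0 depth=1 children=['Q', 'W'] left=[] right=['N', 'M'] parent=H
Step 2 (down 1): focus=W path=0/1 depth=2 children=[] left=['Q'] right=[] parent=Z
Step 3 (up): focus=Z path=0 depth=1 children=['Q', 'W'] left=[] right=['N', 'M'] parent=H
Step 4 (right): focus=N path=1 depth=1 children=[] left=['Z'] right=['M'] parent=H
Step 5 (right): focus=M path=2 depth=1 children=[] left=['Z', 'N'] right=[] parent=H
Step 6 (up): focus=H path=root depth=0 children=['Z', 'N', 'M'] (at root)
Step 7 (down 2): focus=M path=2 depth=1 children=[] left=['Z', 'N'] right=[] parent=H
Step 8 (up): focus=H path=root depth=0 children=['Z', 'N', 'M'] (at root)

Answer: H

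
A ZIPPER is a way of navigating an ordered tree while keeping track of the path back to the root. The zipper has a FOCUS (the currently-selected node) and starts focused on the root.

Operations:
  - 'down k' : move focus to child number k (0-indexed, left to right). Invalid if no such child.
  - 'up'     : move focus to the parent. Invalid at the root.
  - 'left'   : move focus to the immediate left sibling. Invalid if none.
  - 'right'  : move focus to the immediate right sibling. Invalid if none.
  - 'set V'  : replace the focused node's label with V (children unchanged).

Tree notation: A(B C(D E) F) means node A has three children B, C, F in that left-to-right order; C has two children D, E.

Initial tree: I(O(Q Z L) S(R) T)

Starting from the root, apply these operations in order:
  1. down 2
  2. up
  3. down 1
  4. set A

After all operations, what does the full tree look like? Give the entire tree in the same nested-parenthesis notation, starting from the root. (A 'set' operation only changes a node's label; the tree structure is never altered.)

Answer: I(O(Q Z L) A(R) T)

Derivation:
Step 1 (down 2): focus=T path=2 depth=1 children=[] left=['O', 'S'] right=[] parent=I
Step 2 (up): focus=I path=root depth=0 children=['O', 'S', 'T'] (at root)
Step 3 (down 1): focus=S path=1 depth=1 children=['R'] left=['O'] right=['T'] parent=I
Step 4 (set A): focus=A path=1 depth=1 children=['R'] left=['O'] right=['T'] parent=I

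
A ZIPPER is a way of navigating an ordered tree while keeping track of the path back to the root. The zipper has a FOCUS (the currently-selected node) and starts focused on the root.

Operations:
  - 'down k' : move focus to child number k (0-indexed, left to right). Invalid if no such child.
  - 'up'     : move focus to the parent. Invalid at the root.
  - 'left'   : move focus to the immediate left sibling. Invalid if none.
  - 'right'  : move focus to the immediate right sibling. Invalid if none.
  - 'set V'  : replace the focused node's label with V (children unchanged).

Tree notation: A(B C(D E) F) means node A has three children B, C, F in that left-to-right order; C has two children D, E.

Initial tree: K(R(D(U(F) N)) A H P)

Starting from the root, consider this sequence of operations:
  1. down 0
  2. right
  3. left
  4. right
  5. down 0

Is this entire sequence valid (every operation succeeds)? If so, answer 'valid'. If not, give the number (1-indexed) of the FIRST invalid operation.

Answer: 5

Derivation:
Step 1 (down 0): focus=R path=0 depth=1 children=['D'] left=[] right=['A', 'H', 'P'] parent=K
Step 2 (right): focus=A path=1 depth=1 children=[] left=['R'] right=['H', 'P'] parent=K
Step 3 (left): focus=R path=0 depth=1 children=['D'] left=[] right=['A', 'H', 'P'] parent=K
Step 4 (right): focus=A path=1 depth=1 children=[] left=['R'] right=['H', 'P'] parent=K
Step 5 (down 0): INVALID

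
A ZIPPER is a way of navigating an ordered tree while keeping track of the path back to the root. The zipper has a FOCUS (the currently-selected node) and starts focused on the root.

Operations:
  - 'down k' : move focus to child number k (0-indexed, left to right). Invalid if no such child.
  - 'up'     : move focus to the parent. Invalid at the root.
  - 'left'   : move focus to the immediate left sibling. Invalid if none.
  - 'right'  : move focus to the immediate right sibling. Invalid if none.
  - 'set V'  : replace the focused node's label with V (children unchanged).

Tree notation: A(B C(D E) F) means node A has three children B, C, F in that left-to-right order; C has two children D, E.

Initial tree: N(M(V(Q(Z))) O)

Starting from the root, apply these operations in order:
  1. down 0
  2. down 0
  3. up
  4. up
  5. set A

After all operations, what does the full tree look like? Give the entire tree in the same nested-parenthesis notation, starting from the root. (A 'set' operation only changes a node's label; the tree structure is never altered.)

Answer: A(M(V(Q(Z))) O)

Derivation:
Step 1 (down 0): focus=M path=0 depth=1 children=['V'] left=[] right=['O'] parent=N
Step 2 (down 0): focus=V path=0/0 depth=2 children=['Q'] left=[] right=[] parent=M
Step 3 (up): focus=M path=0 depth=1 children=['V'] left=[] right=['O'] parent=N
Step 4 (up): focus=N path=root depth=0 children=['M', 'O'] (at root)
Step 5 (set A): focus=A path=root depth=0 children=['M', 'O'] (at root)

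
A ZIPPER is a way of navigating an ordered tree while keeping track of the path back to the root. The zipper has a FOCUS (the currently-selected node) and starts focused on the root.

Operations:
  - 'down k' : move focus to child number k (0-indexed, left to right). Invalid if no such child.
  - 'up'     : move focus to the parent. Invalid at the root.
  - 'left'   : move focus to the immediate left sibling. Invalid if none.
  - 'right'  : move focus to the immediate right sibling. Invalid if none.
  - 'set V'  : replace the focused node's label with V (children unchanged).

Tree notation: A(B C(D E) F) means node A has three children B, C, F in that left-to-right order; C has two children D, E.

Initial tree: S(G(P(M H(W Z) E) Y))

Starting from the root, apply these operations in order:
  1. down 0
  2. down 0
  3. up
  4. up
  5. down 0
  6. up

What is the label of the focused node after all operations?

Step 1 (down 0): focus=G path=0 depth=1 children=['P', 'Y'] left=[] right=[] parent=S
Step 2 (down 0): focus=P path=0/0 depth=2 children=['M', 'H', 'E'] left=[] right=['Y'] parent=G
Step 3 (up): focus=G path=0 depth=1 children=['P', 'Y'] left=[] right=[] parent=S
Step 4 (up): focus=S path=root depth=0 children=['G'] (at root)
Step 5 (down 0): focus=G path=0 depth=1 children=['P', 'Y'] left=[] right=[] parent=S
Step 6 (up): focus=S path=root depth=0 children=['G'] (at root)

Answer: S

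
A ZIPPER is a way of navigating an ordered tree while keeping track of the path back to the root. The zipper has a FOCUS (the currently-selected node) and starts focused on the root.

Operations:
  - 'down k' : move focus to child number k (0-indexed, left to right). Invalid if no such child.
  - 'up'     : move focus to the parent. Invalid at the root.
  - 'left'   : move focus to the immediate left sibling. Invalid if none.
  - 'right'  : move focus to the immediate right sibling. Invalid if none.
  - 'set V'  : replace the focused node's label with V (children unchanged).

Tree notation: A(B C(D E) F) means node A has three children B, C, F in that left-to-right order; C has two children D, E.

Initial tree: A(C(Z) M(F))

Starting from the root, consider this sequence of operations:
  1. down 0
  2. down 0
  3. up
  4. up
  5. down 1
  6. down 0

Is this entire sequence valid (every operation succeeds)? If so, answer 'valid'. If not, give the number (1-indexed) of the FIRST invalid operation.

Answer: valid

Derivation:
Step 1 (down 0): focus=C path=0 depth=1 children=['Z'] left=[] right=['M'] parent=A
Step 2 (down 0): focus=Z path=0/0 depth=2 children=[] left=[] right=[] parent=C
Step 3 (up): focus=C path=0 depth=1 children=['Z'] left=[] right=['M'] parent=A
Step 4 (up): focus=A path=root depth=0 children=['C', 'M'] (at root)
Step 5 (down 1): focus=M path=1 depth=1 children=['F'] left=['C'] right=[] parent=A
Step 6 (down 0): focus=F path=1/0 depth=2 children=[] left=[] right=[] parent=M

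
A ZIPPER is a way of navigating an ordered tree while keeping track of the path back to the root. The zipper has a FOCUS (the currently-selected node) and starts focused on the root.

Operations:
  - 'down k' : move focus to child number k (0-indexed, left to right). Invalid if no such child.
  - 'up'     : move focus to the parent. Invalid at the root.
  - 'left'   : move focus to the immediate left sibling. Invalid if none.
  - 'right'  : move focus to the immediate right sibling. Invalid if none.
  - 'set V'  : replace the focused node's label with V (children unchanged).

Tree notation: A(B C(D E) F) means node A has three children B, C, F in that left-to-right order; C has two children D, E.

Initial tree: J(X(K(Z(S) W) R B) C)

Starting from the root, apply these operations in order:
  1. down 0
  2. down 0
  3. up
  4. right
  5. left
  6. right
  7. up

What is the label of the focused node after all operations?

Answer: J

Derivation:
Step 1 (down 0): focus=X path=0 depth=1 children=['K', 'R', 'B'] left=[] right=['C'] parent=J
Step 2 (down 0): focus=K path=0/0 depth=2 children=['Z', 'W'] left=[] right=['R', 'B'] parent=X
Step 3 (up): focus=X path=0 depth=1 children=['K', 'R', 'B'] left=[] right=['C'] parent=J
Step 4 (right): focus=C path=1 depth=1 children=[] left=['X'] right=[] parent=J
Step 5 (left): focus=X path=0 depth=1 children=['K', 'R', 'B'] left=[] right=['C'] parent=J
Step 6 (right): focus=C path=1 depth=1 children=[] left=['X'] right=[] parent=J
Step 7 (up): focus=J path=root depth=0 children=['X', 'C'] (at root)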